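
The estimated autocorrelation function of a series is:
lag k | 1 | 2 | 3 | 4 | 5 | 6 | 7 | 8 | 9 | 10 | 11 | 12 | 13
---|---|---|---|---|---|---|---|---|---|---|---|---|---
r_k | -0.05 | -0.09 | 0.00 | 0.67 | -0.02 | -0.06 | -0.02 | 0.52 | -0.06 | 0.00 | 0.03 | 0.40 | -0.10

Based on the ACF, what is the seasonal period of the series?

4

The largest autocorrelation is r_4 = 0.67, with weaker echoes at lags 8 (0.52) and 12 (0.40); the remaining lags stay at or below 0.03.
The dominant spike at lag 4 indicates a seasonal period of 4.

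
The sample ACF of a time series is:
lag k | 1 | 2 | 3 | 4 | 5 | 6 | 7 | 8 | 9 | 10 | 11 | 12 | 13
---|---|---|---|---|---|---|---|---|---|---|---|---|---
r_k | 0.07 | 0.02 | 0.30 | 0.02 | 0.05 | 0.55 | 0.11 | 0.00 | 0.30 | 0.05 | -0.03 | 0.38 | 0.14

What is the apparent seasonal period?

6

The largest autocorrelation is r_6 = 0.55, with a weaker echo at lag 12 (0.38); the remaining lags stay at or below 0.30.
The dominant spike at lag 6 indicates a seasonal period of 6.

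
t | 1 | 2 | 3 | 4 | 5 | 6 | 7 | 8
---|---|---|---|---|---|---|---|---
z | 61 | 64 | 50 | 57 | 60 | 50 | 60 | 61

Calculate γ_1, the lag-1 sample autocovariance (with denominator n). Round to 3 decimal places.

Mean z̄ = (61 + 64 + 50 + 57 + 60 + 50 + 60 + 61)/8 = 57.8750
Deviations: 3.1250, 6.1250, -7.8750, -0.8750, 2.1250, -7.8750, 2.1250, 3.1250
Σ_{t=1}^{7}(z_t−z̄)(z_{t+1}−z̄) = -50.8906
γ_1 = -50.8906 / 8 = -6.361

-6.361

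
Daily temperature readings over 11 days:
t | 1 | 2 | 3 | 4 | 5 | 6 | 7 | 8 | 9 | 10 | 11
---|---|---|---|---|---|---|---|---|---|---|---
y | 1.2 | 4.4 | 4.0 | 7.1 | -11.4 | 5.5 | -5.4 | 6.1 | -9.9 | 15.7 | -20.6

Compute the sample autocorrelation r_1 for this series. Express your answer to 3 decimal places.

-0.637

Mean ȳ = (1.2 + 4.4 + 4.0 + 7.1 − 11.4 + 5.5 − 5.4 + 6.1 − 9.9 + 15.7 − 20.6)/11 = -0.3000
Numerator Σ_{t=1}^{10}(y_t−ȳ)(y_{t+1}−ȳ) = -689.5000
Denominator Σ(y_t−ȳ)² = 1081.6600
r_1 = -689.5000 / 1081.6600 = -0.637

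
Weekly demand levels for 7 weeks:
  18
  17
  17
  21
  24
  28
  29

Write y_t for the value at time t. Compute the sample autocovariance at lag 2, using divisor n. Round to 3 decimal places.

3.286

Mean ȳ = (18 + 17 + 17 + 21 + 24 + 28 + 29)/7 = 22.0000
Σ_{t=1}^{5}(y_t−ȳ)(y_{t+2}−ȳ) = 23.0000
γ_2 = 23.0000 / 7 = 3.286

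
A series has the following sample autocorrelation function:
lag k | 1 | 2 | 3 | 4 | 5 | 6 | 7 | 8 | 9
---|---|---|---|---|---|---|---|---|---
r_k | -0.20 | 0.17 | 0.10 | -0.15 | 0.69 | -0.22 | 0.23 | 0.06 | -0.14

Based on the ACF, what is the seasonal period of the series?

5

The largest autocorrelation is r_5 = 0.69; the remaining lags stay at or below 0.23.
The dominant spike at lag 5 indicates a seasonal period of 5.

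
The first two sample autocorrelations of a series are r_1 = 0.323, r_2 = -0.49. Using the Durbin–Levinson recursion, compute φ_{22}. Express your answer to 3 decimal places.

-0.664

φ_{22} = (r_2 − r_1²) / (1 − r_1²)
r_1² = (0.323)² = 0.104329
Numerator = -0.49 − 0.1043 = -0.5943; denominator = 1 − 0.1043 = 0.8957
φ_{22} = -0.5943 / 0.8957 = -0.664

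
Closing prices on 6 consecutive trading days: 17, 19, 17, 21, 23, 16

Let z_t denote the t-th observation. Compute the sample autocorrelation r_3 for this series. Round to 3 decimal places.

0.052

Mean z̄ = (17 + 19 + 17 + 21 + 23 + 16)/6 = 18.8333
Deviations from mean: -1.8333, 0.1667, -1.8333, 2.1667, 4.1667, -2.8333
Σ(z_t−z̄)(z_{t+3}−z̄) = (-3.9722) + (0.6944) + (5.1944) = 1.9167
Denominator Σ(z_t−z̄)² = 36.8333
r_3 = 1.9167 / 36.8333 = 0.052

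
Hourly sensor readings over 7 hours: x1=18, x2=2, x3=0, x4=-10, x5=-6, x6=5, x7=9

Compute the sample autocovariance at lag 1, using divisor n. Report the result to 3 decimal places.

18.219

Mean x̄ = (18 + 2 + 0 − 10 − 6 + 5 + 9)/7 = 2.5714
Σ_{t=1}^{6}(x_t−x̄)(x_{t+1}−x̄) = 127.5306
γ_1 = 127.5306 / 7 = 18.219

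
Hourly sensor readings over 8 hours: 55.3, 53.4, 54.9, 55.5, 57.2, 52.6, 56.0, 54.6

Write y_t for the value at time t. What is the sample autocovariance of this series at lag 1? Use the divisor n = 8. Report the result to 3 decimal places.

Mean ȳ = (55.3 + 53.4 + 54.9 + 55.5 + 57.2 + 52.6 + 56.0 + 54.6)/8 = 54.9375
Σ_{t=1}^{7}(y_t−ȳ)(y_{t+1}−ȳ) = -7.3789
γ_1 = -7.3789 / 8 = -0.922

-0.922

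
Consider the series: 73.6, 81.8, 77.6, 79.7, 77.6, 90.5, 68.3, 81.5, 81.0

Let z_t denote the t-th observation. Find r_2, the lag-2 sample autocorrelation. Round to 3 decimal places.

0.141

Mean z̄ = (73.6 + 81.8 + 77.6 + 79.7 + 77.6 + 90.5 + 68.3 + 81.5 + 81.0)/9 = 79.0667
Σ(z_t−z̄)(z_{t+2}−z̄) = (8.0178) + (1.7311) + (2.1511) + (7.2411) + (15.7911) + (27.8211) + (-20.8156) = 41.9378
Denominator Σ(z_t−z̄)² = 298.3600
r_2 = 41.9378 / 298.3600 = 0.141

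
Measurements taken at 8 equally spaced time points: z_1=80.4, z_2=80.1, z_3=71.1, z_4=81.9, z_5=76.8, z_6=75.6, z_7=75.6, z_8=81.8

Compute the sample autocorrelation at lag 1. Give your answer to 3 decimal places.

-0.420

Mean z̄ = (80.4 + 80.1 + 71.1 + 81.9 + 76.8 + 75.6 + 75.6 + 81.8)/8 = 77.9125
Deviations from mean: 2.4875, 2.1875, -6.8125, 3.9875, -1.1125, -2.3125, -2.3125, 3.8875
Σ(z_t−z̄)(z_{t+1}−z̄) = (5.4414) + (-14.9023) + (-27.1648) + (-4.4361) + (2.5727) + (5.3477) + (-8.9898) = -42.1314
Denominator Σ(z_t−z̄)² = 100.3288
r_1 = -42.1314 / 100.3288 = -0.420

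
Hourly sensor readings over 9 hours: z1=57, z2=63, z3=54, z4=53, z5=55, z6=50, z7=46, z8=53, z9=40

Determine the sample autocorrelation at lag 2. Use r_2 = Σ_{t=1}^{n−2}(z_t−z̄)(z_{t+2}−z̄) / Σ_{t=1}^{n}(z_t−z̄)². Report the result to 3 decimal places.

Mean z̄ = (57 + 63 + 54 + 53 + 55 + 50 + 46 + 53 + 40)/9 = 52.3333
Numerator Σ_{t=1}^{7}(z_t−z̄)(z_{t+2}−z̄) = 77.4444
Denominator Σ(z_t−z̄)² = 344.0000
r_2 = 77.4444 / 344.0000 = 0.225

0.225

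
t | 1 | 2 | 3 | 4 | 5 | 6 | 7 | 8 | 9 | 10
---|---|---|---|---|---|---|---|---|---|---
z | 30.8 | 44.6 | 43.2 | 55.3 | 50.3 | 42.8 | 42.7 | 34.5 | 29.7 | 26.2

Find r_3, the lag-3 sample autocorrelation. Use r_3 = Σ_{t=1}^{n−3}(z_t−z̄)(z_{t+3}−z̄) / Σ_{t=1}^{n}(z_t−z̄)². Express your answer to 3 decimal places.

-0.208

Mean z̄ = (30.8 + 44.6 + 43.2 + 55.3 + 50.3 + 42.8 + 42.7 + 34.5 + 29.7 + 26.2)/10 = 40.0100
Numerator Σ_{t=1}^{7}(z_t−z̄)(z_{t+3}−z̄) = -166.1713
Denominator Σ(z_t−z̄)² = 798.1290
r_3 = -166.1713 / 798.1290 = -0.208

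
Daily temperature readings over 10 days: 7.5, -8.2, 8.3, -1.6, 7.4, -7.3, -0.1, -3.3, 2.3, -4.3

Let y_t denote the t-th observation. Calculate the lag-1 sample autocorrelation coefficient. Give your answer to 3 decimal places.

-0.666

Mean ȳ = (7.5 − 8.2 + 8.3 − 1.6 + 7.4 − 7.3 − 0.1 − 3.3 + 2.3 − 4.3)/10 = 0.0700
Numerator Σ_{t=1}^{9}(y_t−ȳ)(y_{t+1}−ȳ) = -224.9499
Denominator Σ(y_t−ȳ)² = 337.6210
r_1 = -224.9499 / 337.6210 = -0.666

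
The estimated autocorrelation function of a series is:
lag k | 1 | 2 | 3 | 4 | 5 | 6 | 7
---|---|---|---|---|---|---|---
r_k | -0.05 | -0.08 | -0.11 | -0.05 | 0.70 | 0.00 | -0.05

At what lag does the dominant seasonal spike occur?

5

The largest autocorrelation is r_5 = 0.70; the remaining lags stay at or below 0.00.
The dominant spike at lag 5 indicates a seasonal period of 5.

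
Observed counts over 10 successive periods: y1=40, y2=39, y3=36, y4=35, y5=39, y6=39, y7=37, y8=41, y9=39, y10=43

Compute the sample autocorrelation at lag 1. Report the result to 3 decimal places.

0.132

Mean ȳ = (40 + 39 + 36 + 35 + 39 + 39 + 37 + 41 + 39 + 43)/10 = 38.8000
Numerator Σ_{t=1}^{9}(y_t−ȳ)(y_{t+1}−ȳ) = 6.5600
Denominator Σ(y_t−ȳ)² = 49.6000
r_1 = 6.5600 / 49.6000 = 0.132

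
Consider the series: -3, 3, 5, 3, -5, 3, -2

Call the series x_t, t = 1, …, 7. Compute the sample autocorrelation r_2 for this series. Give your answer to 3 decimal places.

-0.164

Mean x̄ = (-3 + 3 + 5 + 3 − 5 + 3 − 2)/7 = 0.5714
Σ(x_t−x̄)(x_{t+2}−x̄) = (-15.8163) + (5.8980) + (-24.6735) + (5.8980) + (14.3265) = -14.3673
Denominator Σ(x_t−x̄)² = 87.7143
r_2 = -14.3673 / 87.7143 = -0.164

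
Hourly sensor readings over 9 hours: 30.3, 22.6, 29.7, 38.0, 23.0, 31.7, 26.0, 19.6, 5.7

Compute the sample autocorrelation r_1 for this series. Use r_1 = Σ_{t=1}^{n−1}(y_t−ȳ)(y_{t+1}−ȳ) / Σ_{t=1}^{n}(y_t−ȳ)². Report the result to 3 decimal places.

Mean ȳ = (30.3 + 22.6 + 29.7 + 38.0 + 23.0 + 31.7 + 26.0 + 19.6 + 5.7)/9 = 25.1778
Numerator Σ_{t=1}^{8}(y_t−ȳ)(y_{t+1}−ȳ) = 100.4151
Denominator Σ(y_t−ȳ)² = 676.1956
r_1 = 100.4151 / 676.1956 = 0.149

0.149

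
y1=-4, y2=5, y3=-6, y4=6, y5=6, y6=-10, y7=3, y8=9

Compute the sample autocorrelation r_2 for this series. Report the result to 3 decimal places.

-0.341

Mean ȳ = (-4 + 5 − 6 + 6 + 6 − 10 + 3 + 9)/8 = 1.1250
Deviations from mean: -5.1250, 3.8750, -7.1250, 4.8750, 4.8750, -11.1250, 1.8750, 7.8750
Σ(y_t−ȳ)(y_{t+2}−ȳ) = (36.5156) + (18.8906) + (-34.7344) + (-54.2344) + (9.1406) + (-87.6094) = -112.0313
Denominator Σ(y_t−ȳ)² = 328.8750
r_2 = -112.0313 / 328.8750 = -0.341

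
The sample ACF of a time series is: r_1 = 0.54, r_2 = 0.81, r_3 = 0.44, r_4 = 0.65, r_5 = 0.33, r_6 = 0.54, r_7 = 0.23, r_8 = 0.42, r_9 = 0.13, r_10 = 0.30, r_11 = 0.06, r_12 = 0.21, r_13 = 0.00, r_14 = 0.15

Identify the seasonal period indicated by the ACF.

2

The largest autocorrelation is r_2 = 0.81, with a weaker echo at lag 4 (0.65); the remaining lags stay at or below 0.54.
The dominant spike at lag 2 indicates a seasonal period of 2.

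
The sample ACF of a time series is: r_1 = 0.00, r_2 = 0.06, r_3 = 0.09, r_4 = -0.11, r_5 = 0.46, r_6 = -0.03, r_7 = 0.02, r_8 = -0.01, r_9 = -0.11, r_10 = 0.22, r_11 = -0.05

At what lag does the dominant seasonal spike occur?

The largest autocorrelation is r_5 = 0.46, with a weaker echo at lag 10 (0.22); the remaining lags stay at or below 0.09.
The dominant spike at lag 5 indicates a seasonal period of 5.

5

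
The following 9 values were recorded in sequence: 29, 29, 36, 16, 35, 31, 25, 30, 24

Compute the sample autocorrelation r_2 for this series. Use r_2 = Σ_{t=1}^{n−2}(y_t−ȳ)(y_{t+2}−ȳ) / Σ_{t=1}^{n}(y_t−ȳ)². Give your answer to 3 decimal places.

0.040

Mean ȳ = (29 + 29 + 36 + 16 + 35 + 31 + 25 + 30 + 24)/9 = 28.3333
Σ(y_t−ȳ)(y_{t+2}−ȳ) = (5.1111) + (-8.2222) + (51.1111) + (-32.8889) + (-22.2222) + (4.4444) + (14.4444) = 11.7778
Denominator Σ(y_t−ȳ)² = 296.0000
r_2 = 11.7778 / 296.0000 = 0.040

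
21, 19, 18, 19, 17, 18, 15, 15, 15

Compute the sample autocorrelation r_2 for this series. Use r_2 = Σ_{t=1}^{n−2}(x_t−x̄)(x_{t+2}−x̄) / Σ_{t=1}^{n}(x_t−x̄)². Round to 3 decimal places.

0.296

Mean x̄ = (21 + 19 + 18 + 19 + 17 + 18 + 15 + 15 + 15)/9 = 17.4444
Numerator Σ_{t=1}^{7}(x_t−x̄)(x_{t+2}−x̄) = 10.7160
Denominator Σ(x_t−x̄)² = 36.2222
r_2 = 10.7160 / 36.2222 = 0.296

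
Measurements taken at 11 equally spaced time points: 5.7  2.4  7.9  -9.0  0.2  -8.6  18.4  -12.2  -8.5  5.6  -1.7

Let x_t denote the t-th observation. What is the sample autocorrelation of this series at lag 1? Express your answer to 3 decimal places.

-0.445

Mean x̄ = (5.7 + 2.4 + 7.9 − 9.0 + 0.2 − 8.6 + 18.4 − 12.2 − 8.5 + 5.6 − 1.7)/11 = 0.0182
Numerator Σ_{t=1}^{10}(x_t−x̄)(x_{t+1}−x̄) = -378.0512
Denominator Σ(x_t−x̄)² = 849.5564
r_1 = -378.0512 / 849.5564 = -0.445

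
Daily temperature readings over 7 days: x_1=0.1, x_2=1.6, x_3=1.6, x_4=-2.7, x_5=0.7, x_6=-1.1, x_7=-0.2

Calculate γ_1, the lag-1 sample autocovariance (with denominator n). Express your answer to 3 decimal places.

Mean x̄ = (0.1 + 1.6 + 1.6 − 2.7 + 0.7 − 1.1 − 0.2)/7 = 0.0000
Deviations: 0.1000, 1.6000, 1.6000, -2.7000, 0.7000, -1.1000, -0.2000
Σ_{t=1}^{6}(x_t−x̄)(x_{t+1}−x̄) = -4.0400
γ_1 = -4.0400 / 7 = -0.577

-0.577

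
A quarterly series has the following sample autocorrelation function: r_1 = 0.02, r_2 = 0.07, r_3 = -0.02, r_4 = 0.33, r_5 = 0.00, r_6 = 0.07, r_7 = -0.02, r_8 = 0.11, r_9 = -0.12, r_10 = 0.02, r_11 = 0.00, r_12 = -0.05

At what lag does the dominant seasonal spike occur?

The largest autocorrelation is r_4 = 0.33; the remaining lags stay at or below 0.11.
The dominant spike at lag 4 indicates a seasonal period of 4.

4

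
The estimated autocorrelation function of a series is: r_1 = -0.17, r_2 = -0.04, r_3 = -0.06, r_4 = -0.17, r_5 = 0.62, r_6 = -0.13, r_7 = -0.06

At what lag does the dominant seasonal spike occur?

5

The largest autocorrelation is r_5 = 0.62; the remaining lags stay at or below -0.04.
The dominant spike at lag 5 indicates a seasonal period of 5.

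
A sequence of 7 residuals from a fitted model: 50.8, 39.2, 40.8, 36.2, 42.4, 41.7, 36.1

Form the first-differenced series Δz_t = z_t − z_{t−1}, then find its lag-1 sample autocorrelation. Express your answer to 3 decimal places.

First differences Δz: -11.6, 1.6, -4.6, 6.2, -0.7, -5.6
Mean of differences = -2.4500
Numerator Σ(Δz_t−Δz̄)(Δz_{t+1}−Δz̄) = -54.7375
Denominator Σ(Δz_t−Δz̄)² = 192.5550
r_1(Δz) = -54.7375 / 192.5550 = -0.284

-0.284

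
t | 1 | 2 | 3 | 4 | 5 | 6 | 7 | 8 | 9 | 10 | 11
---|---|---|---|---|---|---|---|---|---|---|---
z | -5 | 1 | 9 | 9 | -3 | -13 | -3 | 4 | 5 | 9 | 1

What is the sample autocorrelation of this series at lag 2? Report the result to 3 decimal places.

-0.438

Mean z̄ = (-5 + 1 + 9 + 9 − 3 − 13 − 3 + 4 + 5 + 9 + 1)/11 = 1.2727
Numerator Σ_{t=1}^{9}(z_t−z̄)(z_{t+2}−z̄) = -210.4215
Denominator Σ(z_t−z̄)² = 480.1818
r_2 = -210.4215 / 480.1818 = -0.438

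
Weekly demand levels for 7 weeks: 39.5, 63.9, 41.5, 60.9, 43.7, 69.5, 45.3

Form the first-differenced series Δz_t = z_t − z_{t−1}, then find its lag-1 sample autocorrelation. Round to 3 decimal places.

First differences Δz: 24.4, -22.4, 19.4, -17.2, 25.8, -24.2
Mean of differences = 0.9667
Numerator Σ(Δz_t−Δz̄)(Δz_{t+1}−Δz̄) = -2389.2678
Denominator Σ(Δz_t−Δz̄)² = 3014.9933
r_1(Δz) = -2389.2678 / 3014.9933 = -0.792

-0.792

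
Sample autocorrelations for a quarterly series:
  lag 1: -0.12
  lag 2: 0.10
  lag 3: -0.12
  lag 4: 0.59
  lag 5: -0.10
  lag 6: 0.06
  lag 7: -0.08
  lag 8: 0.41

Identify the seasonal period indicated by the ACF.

The largest autocorrelation is r_4 = 0.59, with a weaker echo at lag 8 (0.41); the remaining lags stay at or below 0.10.
The dominant spike at lag 4 indicates a seasonal period of 4.

4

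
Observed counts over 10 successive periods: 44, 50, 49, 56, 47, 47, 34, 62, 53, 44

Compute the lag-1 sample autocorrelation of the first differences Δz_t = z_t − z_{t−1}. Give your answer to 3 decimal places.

-0.477

First differences Δz: 6, -1, 7, -9, 0, -13, 28, -9, -9
Mean of differences = 0.0000
Numerator Σ(Δz_t−Δz̄)(Δz_{t+1}−Δz̄) = -611.0000
Denominator Σ(Δz_t−Δz̄)² = 1282.0000
r_1(Δz) = -611.0000 / 1282.0000 = -0.477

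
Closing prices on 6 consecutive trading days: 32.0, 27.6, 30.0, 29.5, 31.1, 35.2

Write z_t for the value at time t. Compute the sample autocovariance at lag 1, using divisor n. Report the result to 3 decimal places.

0.197

Mean z̄ = (32.0 + 27.6 + 30.0 + 29.5 + 31.1 + 35.2)/6 = 30.9000
Deviations: 1.1000, -3.3000, -0.9000, -1.4000, 0.2000, 4.3000
Σ_{t=1}^{5}(z_t−z̄)(z_{t+1}−z̄) = 1.1800
γ_1 = 1.1800 / 6 = 0.197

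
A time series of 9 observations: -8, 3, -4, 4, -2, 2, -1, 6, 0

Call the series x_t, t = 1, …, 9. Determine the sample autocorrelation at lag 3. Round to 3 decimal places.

-0.413

Mean x̄ = (-8 + 3 − 4 + 4 − 2 + 2 − 1 + 6 + 0)/9 = 0.0000
Σ(x_t−x̄)(x_{t+3}−x̄) = (-32.0000) + (-6.0000) + (-8.0000) + (-4.0000) + (-12.0000) + (0.0000) = -62.0000
Denominator Σ(x_t−x̄)² = 150.0000
r_3 = -62.0000 / 150.0000 = -0.413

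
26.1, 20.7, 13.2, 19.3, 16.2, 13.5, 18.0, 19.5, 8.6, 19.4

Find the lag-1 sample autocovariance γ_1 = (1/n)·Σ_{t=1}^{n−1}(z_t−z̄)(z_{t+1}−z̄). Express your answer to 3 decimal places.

Mean z̄ = (26.1 + 20.7 + 13.2 + 19.3 + 16.2 + 13.5 + 18.0 + 19.5 + 8.6 + 19.4)/10 = 17.4500
Σ_{t=1}^{9}(z_t−z̄)(z_{t+1}−z̄) = -27.3825
γ_1 = -27.3825 / 10 = -2.738

-2.738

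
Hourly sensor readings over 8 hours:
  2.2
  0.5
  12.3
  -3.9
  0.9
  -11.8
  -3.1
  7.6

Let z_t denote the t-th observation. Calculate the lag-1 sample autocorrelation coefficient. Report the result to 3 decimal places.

-0.104

Mean z̄ = (2.2 + 0.5 + 12.3 − 3.9 + 0.9 − 11.8 − 3.1 + 7.6)/8 = 0.5875
Deviations from mean: 1.6125, -0.0875, 11.7125, -4.4875, 0.3125, -12.3875, -3.6875, 7.0125
Σ(z_t−z̄)(z_{t+1}−z̄) = (-0.1411) + (-1.0248) + (-52.5598) + (-1.4023) + (-3.8711) + (45.6789) + (-25.8586) = -39.1789
Denominator Σ(z_t−z̄)² = 376.2488
r_1 = -39.1789 / 376.2488 = -0.104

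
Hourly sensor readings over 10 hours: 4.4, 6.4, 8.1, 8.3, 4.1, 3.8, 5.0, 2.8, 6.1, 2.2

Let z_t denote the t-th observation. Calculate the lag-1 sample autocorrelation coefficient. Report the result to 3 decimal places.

Mean z̄ = (4.4 + 6.4 + 8.1 + 8.3 + 4.1 + 3.8 + 5.0 + 2.8 + 6.1 + 2.2)/10 = 5.1200
Numerator Σ_{t=1}^{9}(z_t−z̄)(z_{t+1}−z̄) = 5.7736
Denominator Σ(z_t−z̄)² = 38.8160
r_1 = 5.7736 / 38.8160 = 0.149

0.149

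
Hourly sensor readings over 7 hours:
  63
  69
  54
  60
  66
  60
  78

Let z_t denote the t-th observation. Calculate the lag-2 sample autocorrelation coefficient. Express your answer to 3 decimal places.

Mean z̄ = (63 + 69 + 54 + 60 + 66 + 60 + 78)/7 = 64.2857
Numerator Σ_{t=1}^{5}(z_t−z̄)(z_{t+2}−z̄) = 17.2653
Denominator Σ(z_t−z̄)² = 357.4286
r_2 = 17.2653 / 357.4286 = 0.048

0.048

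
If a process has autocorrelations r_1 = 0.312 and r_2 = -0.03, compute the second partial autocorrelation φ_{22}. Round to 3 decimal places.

φ_{22} = (r_2 − r_1²) / (1 − r_1²)
r_1² = (0.312)² = 0.097344
Numerator = -0.03 − 0.0973 = -0.1273; denominator = 1 − 0.0973 = 0.9027
φ_{22} = -0.1273 / 0.9027 = -0.141

-0.141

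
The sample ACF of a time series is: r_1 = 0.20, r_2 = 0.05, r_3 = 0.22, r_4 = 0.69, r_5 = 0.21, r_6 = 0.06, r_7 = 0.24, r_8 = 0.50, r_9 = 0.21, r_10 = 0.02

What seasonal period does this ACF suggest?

4

The largest autocorrelation is r_4 = 0.69, with a weaker echo at lag 8 (0.50); the remaining lags stay at or below 0.24.
The dominant spike at lag 4 indicates a seasonal period of 4.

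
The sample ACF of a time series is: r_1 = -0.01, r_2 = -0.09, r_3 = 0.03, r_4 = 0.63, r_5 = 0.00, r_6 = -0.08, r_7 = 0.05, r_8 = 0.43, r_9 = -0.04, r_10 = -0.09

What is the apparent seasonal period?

The largest autocorrelation is r_4 = 0.63, with a weaker echo at lag 8 (0.43); the remaining lags stay at or below 0.05.
The dominant spike at lag 4 indicates a seasonal period of 4.

4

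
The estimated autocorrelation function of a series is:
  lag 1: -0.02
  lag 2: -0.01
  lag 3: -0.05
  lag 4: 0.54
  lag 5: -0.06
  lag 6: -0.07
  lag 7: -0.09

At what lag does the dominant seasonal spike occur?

The largest autocorrelation is r_4 = 0.54; the remaining lags stay at or below -0.01.
The dominant spike at lag 4 indicates a seasonal period of 4.

4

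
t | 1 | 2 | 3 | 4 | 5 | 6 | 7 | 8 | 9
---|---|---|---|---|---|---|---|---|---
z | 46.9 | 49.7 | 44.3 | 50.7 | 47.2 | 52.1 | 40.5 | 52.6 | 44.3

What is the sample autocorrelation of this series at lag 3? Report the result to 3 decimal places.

-0.429

Mean z̄ = (46.9 + 49.7 + 44.3 + 50.7 + 47.2 + 52.1 + 40.5 + 52.6 + 44.3)/9 = 47.5889
Σ(z_t−z̄)(z_{t+3}−z̄) = (-2.1432) + (-0.8210) + (-14.8365) + (-22.0543) + (-1.9488) + (-14.8365) = -56.6404
Denominator Σ(z_t−z̄)² = 132.1089
r_3 = -56.6404 / 132.1089 = -0.429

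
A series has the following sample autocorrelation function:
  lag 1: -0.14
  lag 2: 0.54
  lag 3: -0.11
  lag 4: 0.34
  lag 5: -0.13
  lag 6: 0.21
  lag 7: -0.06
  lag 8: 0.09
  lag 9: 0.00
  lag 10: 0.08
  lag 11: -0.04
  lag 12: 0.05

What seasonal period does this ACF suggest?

2

The largest autocorrelation is r_2 = 0.54, with weaker echoes at lags 4 (0.34) and 6 (0.21); the remaining lags stay at or below 0.09.
The dominant spike at lag 2 indicates a seasonal period of 2.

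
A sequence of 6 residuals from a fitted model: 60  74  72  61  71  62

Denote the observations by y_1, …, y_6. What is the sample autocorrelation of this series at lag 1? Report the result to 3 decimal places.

-0.425

Mean ȳ = (60 + 74 + 72 + 61 + 71 + 62)/6 = 66.6667
Σ(y_t−ȳ)(y_{t+1}−ȳ) = (-48.8889) + (39.1111) + (-30.2222) + (-24.5556) + (-20.2222) = -84.7778
Denominator Σ(y_t−ȳ)² = 199.3333
r_1 = -84.7778 / 199.3333 = -0.425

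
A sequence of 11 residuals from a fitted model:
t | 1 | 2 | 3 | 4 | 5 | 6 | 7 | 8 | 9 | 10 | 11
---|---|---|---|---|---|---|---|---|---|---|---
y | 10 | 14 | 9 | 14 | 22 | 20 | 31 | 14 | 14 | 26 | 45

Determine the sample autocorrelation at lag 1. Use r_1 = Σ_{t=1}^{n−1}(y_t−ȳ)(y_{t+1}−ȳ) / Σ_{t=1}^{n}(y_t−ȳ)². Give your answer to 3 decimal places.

0.228

Mean ȳ = (10 + 14 + 9 + 14 + 22 + 20 + 31 + 14 + 14 + 26 + 45)/11 = 19.9091
Numerator Σ_{t=1}^{10}(y_t−ȳ)(y_{t+1}−ȳ) = 262.5372
Denominator Σ(y_t−ȳ)² = 1150.9091
r_1 = 262.5372 / 1150.9091 = 0.228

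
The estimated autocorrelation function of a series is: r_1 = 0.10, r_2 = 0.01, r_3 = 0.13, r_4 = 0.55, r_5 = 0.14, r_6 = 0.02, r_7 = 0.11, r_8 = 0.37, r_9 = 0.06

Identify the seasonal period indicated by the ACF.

4

The largest autocorrelation is r_4 = 0.55, with a weaker echo at lag 8 (0.37); the remaining lags stay at or below 0.14.
The dominant spike at lag 4 indicates a seasonal period of 4.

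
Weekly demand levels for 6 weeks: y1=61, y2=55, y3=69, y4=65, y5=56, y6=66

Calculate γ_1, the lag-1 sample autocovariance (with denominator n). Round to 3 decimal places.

-10.500

Mean ȳ = (61 + 55 + 69 + 65 + 56 + 66)/6 = 62.0000
Deviations: -1.0000, -7.0000, 7.0000, 3.0000, -6.0000, 4.0000
Σ_{t=1}^{5}(y_t−ȳ)(y_{t+1}−ȳ) = -63.0000
γ_1 = -63.0000 / 6 = -10.500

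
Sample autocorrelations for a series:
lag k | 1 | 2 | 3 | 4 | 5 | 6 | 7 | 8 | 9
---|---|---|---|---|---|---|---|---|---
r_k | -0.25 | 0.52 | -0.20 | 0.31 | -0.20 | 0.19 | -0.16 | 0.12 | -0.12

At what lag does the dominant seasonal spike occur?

The largest autocorrelation is r_2 = 0.52, with weaker echoes at lags 4 (0.31) and 6 (0.19); the remaining lags stay at or below 0.12.
The dominant spike at lag 2 indicates a seasonal period of 2.

2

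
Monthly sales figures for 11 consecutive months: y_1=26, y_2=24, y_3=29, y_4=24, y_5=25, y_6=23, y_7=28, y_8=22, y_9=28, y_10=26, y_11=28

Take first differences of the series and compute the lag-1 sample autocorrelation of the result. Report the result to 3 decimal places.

First differences Δy: -2, 5, -5, 1, -2, 5, -6, 6, -2, 2
Mean of differences = 0.2000
Numerator Σ(Δy_t−Δȳ)(Δy_{t+1}−Δȳ) = -134.4400
Denominator Σ(Δy_t−Δȳ)² = 163.6000
r_1(Δy) = -134.4400 / 163.6000 = -0.822

-0.822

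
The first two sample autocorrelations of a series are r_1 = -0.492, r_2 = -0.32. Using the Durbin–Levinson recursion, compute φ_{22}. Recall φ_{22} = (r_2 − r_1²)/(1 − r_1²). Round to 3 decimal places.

-0.742

φ_{22} = (r_2 − r_1²) / (1 − r_1²)
r_1² = (-0.492)² = 0.242064
Numerator = -0.32 − 0.2421 = -0.5621; denominator = 1 − 0.2421 = 0.7579
φ_{22} = -0.5621 / 0.7579 = -0.742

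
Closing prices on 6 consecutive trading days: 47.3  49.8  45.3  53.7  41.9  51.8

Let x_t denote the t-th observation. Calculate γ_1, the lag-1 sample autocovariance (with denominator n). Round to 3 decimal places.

Mean x̄ = (47.3 + 49.8 + 45.3 + 53.7 + 41.9 + 51.8)/6 = 48.3000
Deviations: -1.0000, 1.5000, -3.0000, 5.4000, -6.4000, 3.5000
Σ_{t=1}^{5}(x_t−x̄)(x_{t+1}−x̄) = -79.1600
γ_1 = -79.1600 / 6 = -13.193

-13.193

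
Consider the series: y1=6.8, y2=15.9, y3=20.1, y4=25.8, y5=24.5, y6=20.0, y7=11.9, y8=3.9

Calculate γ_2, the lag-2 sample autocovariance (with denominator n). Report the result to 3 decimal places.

-6.362

Mean ȳ = (6.8 + 15.9 + 20.1 + 25.8 + 24.5 + 20.0 + 11.9 + 3.9)/8 = 16.1125
Deviations: -9.3125, -0.2125, 3.9875, 9.6875, 8.3875, 3.8875, -4.2125, -12.2125
Σ_{t=1}^{6}(y_t−ȳ)(y_{t+2}−ȳ) = -50.8953
γ_2 = -50.8953 / 8 = -6.362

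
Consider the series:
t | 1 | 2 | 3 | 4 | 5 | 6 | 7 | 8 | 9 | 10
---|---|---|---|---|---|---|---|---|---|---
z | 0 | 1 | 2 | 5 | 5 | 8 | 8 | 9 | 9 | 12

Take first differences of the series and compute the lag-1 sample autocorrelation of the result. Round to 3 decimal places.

-0.603

First differences Δz: 1, 1, 3, 0, 3, 0, 1, 0, 3
Mean of differences = 1.3333
Numerator Σ(Δz_t−Δz̄)(Δz_{t+1}−Δz̄) = -8.4444
Denominator Σ(Δz_t−Δz̄)² = 14.0000
r_1(Δz) = -8.4444 / 14.0000 = -0.603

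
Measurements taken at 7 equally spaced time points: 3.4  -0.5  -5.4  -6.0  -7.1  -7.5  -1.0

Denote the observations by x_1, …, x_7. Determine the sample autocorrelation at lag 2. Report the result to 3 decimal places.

Mean x̄ = (3.4 − 0.5 − 5.4 − 6.0 − 7.1 − 7.5 − 1.0)/7 = -3.4429
Numerator Σ_{t=1}^{5}(x_t−x̄)(x_{t+2}−x̄) = -12.3194
Denominator Σ(x_t−x̄)² = 101.6571
r_2 = -12.3194 / 101.6571 = -0.121

-0.121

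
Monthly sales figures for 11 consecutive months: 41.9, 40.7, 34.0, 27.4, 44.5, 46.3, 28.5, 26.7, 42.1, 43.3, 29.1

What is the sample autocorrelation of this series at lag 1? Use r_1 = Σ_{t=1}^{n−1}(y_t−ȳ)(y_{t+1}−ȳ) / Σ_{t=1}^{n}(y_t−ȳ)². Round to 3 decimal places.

Mean ȳ = (41.9 + 40.7 + 34.0 + 27.4 + 44.5 + 46.3 + 28.5 + 26.7 + 42.1 + 43.3 + 29.1)/11 = 36.7727
Numerator Σ_{t=1}^{10}(y_t−ȳ)(y_{t+1}−ȳ) = -28.0280
Denominator Σ(y_t−ȳ)² = 587.4818
r_1 = -28.0280 / 587.4818 = -0.048

-0.048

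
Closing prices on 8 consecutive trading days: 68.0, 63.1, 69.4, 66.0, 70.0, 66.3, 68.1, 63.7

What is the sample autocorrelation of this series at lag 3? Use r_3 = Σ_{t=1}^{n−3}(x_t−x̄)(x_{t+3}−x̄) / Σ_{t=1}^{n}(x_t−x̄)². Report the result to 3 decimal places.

Mean x̄ = (68.0 + 63.1 + 69.4 + 66.0 + 70.0 + 66.3 + 68.1 + 63.7)/8 = 66.8250
Deviations from mean: 1.1750, -3.7250, 2.5750, -0.8250, 3.1750, -0.5250, 1.2750, -3.1250
Σ(x_t−x̄)(x_{t+3}−x̄) = (-0.9694) + (-11.8269) + (-1.3519) + (-1.0519) + (-9.9219) = -25.1219
Denominator Σ(x_t−x̄)² = 44.3150
r_3 = -25.1219 / 44.3150 = -0.567

-0.567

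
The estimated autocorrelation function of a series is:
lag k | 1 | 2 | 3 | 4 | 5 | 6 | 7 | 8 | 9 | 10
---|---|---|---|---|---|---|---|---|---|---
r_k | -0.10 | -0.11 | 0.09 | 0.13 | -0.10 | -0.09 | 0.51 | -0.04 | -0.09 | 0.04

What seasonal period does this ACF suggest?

7

The largest autocorrelation is r_7 = 0.51; the remaining lags stay at or below 0.13.
The dominant spike at lag 7 indicates a seasonal period of 7.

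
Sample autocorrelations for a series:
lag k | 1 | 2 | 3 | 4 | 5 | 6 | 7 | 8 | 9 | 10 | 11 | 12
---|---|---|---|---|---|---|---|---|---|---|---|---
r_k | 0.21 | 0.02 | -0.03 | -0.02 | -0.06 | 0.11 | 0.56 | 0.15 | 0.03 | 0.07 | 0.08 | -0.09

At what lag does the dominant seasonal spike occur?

The largest autocorrelation is r_7 = 0.56; the remaining lags stay at or below 0.21. The elevated value at lag 1 (0.21), dropping to 0.02 at lag 2, reflects decaying short-term dependence rather than seasonality.
The dominant spike at lag 7 indicates a seasonal period of 7.

7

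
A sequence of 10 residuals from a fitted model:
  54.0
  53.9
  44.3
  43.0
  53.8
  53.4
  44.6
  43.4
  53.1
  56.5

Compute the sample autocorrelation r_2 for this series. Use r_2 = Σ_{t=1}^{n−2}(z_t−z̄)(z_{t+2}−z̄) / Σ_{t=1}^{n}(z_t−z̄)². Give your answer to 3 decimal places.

-0.753

Mean z̄ = (54.0 + 53.9 + 44.3 + 43.0 + 53.8 + 53.4 + 44.6 + 43.4 + 53.1 + 56.5)/10 = 50.0000
Numerator Σ_{t=1}^{8}(z_t−z̄)(z_{t+2}−z̄) = -198.1600
Denominator Σ(z_t−z̄)² = 263.2800
r_2 = -198.1600 / 263.2800 = -0.753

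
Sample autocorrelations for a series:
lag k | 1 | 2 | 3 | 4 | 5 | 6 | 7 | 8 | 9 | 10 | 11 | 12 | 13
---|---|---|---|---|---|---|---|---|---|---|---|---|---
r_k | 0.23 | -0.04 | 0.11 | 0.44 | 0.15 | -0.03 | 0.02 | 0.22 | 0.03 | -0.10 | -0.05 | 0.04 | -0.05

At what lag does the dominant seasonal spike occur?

4

The largest autocorrelation is r_4 = 0.44; the remaining lags stay at or below 0.23.
The dominant spike at lag 4 indicates a seasonal period of 4.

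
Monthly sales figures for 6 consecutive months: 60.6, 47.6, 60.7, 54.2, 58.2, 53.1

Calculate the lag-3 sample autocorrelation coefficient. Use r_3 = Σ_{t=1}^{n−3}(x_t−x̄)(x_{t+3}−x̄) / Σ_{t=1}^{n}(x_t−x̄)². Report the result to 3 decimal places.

Mean x̄ = (60.6 + 47.6 + 60.7 + 54.2 + 58.2 + 53.1)/6 = 55.7333
Deviations from mean: 4.8667, -8.1333, 4.9667, -1.5333, 2.4667, -2.6333
Numerator Σ_{t=1}^{3}(x_t−x̄)(x_{t+3}−x̄) = -40.6033
Denominator Σ(x_t−x̄)² = 129.8733
r_3 = -40.6033 / 129.8733 = -0.313

-0.313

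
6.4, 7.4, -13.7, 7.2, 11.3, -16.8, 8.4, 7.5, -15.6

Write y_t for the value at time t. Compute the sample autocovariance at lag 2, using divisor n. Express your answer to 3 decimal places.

Mean ȳ = (6.4 + 7.4 − 13.7 + 7.2 + 11.3 − 16.8 + 8.4 + 7.5 − 15.6)/9 = 0.2333
Σ_{t=1}^{7}(y_t−ȳ)(y_{t+2}−ȳ) = -471.5589
γ_2 = -471.5589 / 9 = -52.395

-52.395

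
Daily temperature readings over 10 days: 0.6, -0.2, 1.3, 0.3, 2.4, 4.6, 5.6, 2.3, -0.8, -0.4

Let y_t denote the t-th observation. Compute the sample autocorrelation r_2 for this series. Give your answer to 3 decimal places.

-0.167

Mean ȳ = (0.6 − 0.2 + 1.3 + 0.3 + 2.4 + 4.6 + 5.6 + 2.3 − 0.8 − 0.4)/10 = 1.5700
Numerator Σ_{t=1}^{8}(y_t−ȳ)(y_{t+2}−ȳ) = -6.9948
Denominator Σ(y_t−ȳ)² = 41.9010
r_2 = -6.9948 / 41.9010 = -0.167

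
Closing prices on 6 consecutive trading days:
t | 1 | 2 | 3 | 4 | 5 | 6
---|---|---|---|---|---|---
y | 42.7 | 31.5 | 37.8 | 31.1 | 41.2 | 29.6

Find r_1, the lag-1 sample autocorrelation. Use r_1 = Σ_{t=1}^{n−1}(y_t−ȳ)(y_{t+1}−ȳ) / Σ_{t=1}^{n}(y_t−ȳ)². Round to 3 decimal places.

-0.669

Mean ȳ = (42.7 + 31.5 + 37.8 + 31.1 + 41.2 + 29.6)/6 = 35.6500
Deviations from mean: 7.0500, -4.1500, 2.1500, -4.5500, 5.5500, -6.0500
Σ(y_t−ȳ)(y_{t+1}−ȳ) = (-29.2575) + (-8.9225) + (-9.7825) + (-25.2525) + (-33.5775) = -106.7925
Denominator Σ(y_t−ȳ)² = 159.6550
r_1 = -106.7925 / 159.6550 = -0.669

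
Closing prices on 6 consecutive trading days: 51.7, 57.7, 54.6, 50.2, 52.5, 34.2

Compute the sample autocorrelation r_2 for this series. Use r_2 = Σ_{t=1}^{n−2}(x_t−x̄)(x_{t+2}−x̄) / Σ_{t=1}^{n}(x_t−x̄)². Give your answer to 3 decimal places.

0.050

Mean x̄ = (51.7 + 57.7 + 54.6 + 50.2 + 52.5 + 34.2)/6 = 50.1500
Deviations from mean: 1.5500, 7.5500, 4.4500, 0.0500, 2.3500, -15.9500
Numerator Σ_{t=1}^{4}(x_t−x̄)(x_{t+2}−x̄) = 16.9350
Denominator Σ(x_t−x̄)² = 339.1350
r_2 = 16.9350 / 339.1350 = 0.050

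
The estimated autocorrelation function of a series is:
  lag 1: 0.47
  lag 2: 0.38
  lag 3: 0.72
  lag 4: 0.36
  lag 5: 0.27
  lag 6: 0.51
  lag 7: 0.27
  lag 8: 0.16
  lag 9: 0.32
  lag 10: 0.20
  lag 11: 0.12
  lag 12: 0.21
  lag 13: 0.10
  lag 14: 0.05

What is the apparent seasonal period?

The largest autocorrelation is r_3 = 0.72, with a weaker echo at lag 6 (0.51); the remaining lags stay at or below 0.47. The elevated value at lag 1 (0.47), dropping to 0.38 at lag 2, reflects decaying short-term dependence rather than seasonality.
The dominant spike at lag 3 indicates a seasonal period of 3.

3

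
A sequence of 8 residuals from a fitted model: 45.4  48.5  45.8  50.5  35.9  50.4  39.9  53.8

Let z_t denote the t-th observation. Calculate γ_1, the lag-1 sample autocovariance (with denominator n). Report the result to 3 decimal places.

-20.739

Mean z̄ = (45.4 + 48.5 + 45.8 + 50.5 + 35.9 + 50.4 + 39.9 + 53.8)/8 = 46.2750
Σ_{t=1}^{7}(z_t−z̄)(z_{t+1}−z̄) = -165.9106
γ_1 = -165.9106 / 8 = -20.739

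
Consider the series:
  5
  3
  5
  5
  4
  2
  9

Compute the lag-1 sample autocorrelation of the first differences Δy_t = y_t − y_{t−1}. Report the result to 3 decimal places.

First differences Δy: -2, 2, 0, -1, -2, 7
Mean of differences = 0.6667
Numerator Σ(Δy_t−Δȳ)(Δy_{t+1}−Δȳ) = -15.7778
Denominator Σ(Δy_t−Δȳ)² = 59.3333
r_1(Δy) = -15.7778 / 59.3333 = -0.266

-0.266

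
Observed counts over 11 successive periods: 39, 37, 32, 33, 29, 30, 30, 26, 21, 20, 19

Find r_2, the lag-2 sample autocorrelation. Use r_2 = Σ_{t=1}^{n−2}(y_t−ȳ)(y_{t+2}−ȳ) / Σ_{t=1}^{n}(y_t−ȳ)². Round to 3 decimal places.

0.363

Mean ȳ = (39 + 37 + 32 + 33 + 29 + 30 + 30 + 26 + 21 + 20 + 19)/11 = 28.7273
Numerator Σ_{t=1}^{9}(y_t−ȳ)(y_{t+2}−ȳ) = 161.3058
Denominator Σ(y_t−ȳ)² = 444.1818
r_2 = 161.3058 / 444.1818 = 0.363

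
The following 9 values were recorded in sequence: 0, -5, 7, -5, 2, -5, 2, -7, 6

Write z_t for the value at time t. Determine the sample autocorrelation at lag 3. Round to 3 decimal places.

-0.487

Mean z̄ = (0 − 5 + 7 − 5 + 2 − 5 + 2 − 7 + 6)/9 = -0.5556
Numerator Σ_{t=1}^{6}(z_t−z̄)(z_{t+3}−z̄) = -104.3704
Denominator Σ(z_t−z̄)² = 214.2222
r_3 = -104.3704 / 214.2222 = -0.487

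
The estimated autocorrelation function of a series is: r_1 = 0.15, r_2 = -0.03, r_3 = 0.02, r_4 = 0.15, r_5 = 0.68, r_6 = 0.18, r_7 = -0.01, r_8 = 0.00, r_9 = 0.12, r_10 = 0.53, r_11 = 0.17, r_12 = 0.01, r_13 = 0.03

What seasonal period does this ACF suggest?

5

The largest autocorrelation is r_5 = 0.68, with a weaker echo at lag 10 (0.53); the remaining lags stay at or below 0.18.
The dominant spike at lag 5 indicates a seasonal period of 5.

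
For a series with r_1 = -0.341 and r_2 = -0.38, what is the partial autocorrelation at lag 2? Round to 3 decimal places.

-0.562

φ_{22} = (r_2 − r_1²) / (1 − r_1²)
r_1² = (-0.341)² = 0.116281
Numerator = -0.38 − 0.1163 = -0.4963; denominator = 1 − 0.1163 = 0.8837
φ_{22} = -0.4963 / 0.8837 = -0.562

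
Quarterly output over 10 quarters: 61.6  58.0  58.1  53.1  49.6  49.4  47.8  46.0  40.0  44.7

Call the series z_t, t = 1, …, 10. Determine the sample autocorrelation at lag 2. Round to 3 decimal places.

0.373

Mean z̄ = (61.6 + 58.0 + 58.1 + 53.1 + 49.6 + 49.4 + 47.8 + 46.0 + 40.0 + 44.7)/10 = 50.8300
Numerator Σ_{t=1}^{8}(z_t−z̄)(z_{t+2}−z̄) = 155.4422
Denominator Σ(z_t−z̄)² = 416.3410
r_2 = 155.4422 / 416.3410 = 0.373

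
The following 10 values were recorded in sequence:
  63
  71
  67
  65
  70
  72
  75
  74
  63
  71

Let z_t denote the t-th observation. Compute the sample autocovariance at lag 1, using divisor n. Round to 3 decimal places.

Mean z̄ = (63 + 71 + 67 + 65 + 70 + 72 + 75 + 74 + 63 + 71)/10 = 69.1000
Σ_{t=1}^{9}(z_t−z̄)(z_{t+1}−z̄) = -3.5100
γ_1 = -3.5100 / 10 = -0.351

-0.351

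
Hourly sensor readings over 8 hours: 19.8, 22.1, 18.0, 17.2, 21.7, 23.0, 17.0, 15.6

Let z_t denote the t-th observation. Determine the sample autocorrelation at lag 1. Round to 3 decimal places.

0.082

Mean z̄ = (19.8 + 22.1 + 18.0 + 17.2 + 21.7 + 23.0 + 17.0 + 15.6)/8 = 19.3000
Σ(z_t−z̄)(z_{t+1}−z̄) = (1.4000) + (-3.6400) + (2.7300) + (-5.0400) + (8.8800) + (-8.5100) + (8.5100) = 4.3300
Denominator Σ(z_t−z̄)² = 52.6200
r_1 = 4.3300 / 52.6200 = 0.082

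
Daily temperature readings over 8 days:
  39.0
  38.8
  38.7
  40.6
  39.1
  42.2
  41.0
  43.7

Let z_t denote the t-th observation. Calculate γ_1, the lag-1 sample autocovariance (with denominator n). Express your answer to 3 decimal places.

Mean z̄ = (39.0 + 38.8 + 38.7 + 40.6 + 39.1 + 42.2 + 41.0 + 43.7)/8 = 40.3875
Deviations: -1.3875, -1.5875, -1.6875, 0.2125, -1.2875, 1.8125, 0.6125, 3.3125
Σ_{t=1}^{7}(z_t−z̄)(z_{t+1}−z̄) = 5.0548
γ_1 = 5.0548 / 8 = 0.632

0.632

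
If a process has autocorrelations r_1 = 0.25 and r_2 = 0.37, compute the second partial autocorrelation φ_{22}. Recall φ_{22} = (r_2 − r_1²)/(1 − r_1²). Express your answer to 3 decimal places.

0.328

φ_{22} = (r_2 − r_1²) / (1 − r_1²)
r_1² = (0.25)² = 0.0625
Numerator = 0.37 − 0.0625 = 0.3075; denominator = 1 − 0.0625 = 0.9375
φ_{22} = 0.3075 / 0.9375 = 0.328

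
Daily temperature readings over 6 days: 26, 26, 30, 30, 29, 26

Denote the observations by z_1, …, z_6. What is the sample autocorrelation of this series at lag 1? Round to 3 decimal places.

Mean z̄ = (26 + 26 + 30 + 30 + 29 + 26)/6 = 27.8333
Deviations from mean: -1.8333, -1.8333, 2.1667, 2.1667, 1.1667, -1.8333
Σ(z_t−z̄)(z_{t+1}−z̄) = (3.3611) + (-3.9722) + (4.6944) + (2.5278) + (-2.1389) = 4.4722
Denominator Σ(z_t−z̄)² = 20.8333
r_1 = 4.4722 / 20.8333 = 0.215

0.215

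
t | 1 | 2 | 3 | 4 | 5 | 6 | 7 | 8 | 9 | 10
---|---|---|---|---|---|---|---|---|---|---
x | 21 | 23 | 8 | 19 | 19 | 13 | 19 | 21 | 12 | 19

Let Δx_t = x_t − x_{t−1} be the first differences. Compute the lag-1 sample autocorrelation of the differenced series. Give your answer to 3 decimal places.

First differences Δx: 2, -15, 11, 0, -6, 6, 2, -9, 7
Mean of differences = -0.2222
Numerator Σ(Δx_t−Δx̄)(Δx_{t+1}−Δx̄) = -302.4938
Denominator Σ(Δx_t−Δx̄)² = 555.5556
r_1(Δx) = -302.4938 / 555.5556 = -0.544

-0.544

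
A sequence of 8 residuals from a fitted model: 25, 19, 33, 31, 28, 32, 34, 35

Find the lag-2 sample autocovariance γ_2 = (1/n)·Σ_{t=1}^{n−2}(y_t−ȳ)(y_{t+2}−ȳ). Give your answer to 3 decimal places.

Mean ȳ = (25 + 19 + 33 + 31 + 28 + 32 + 34 + 35)/8 = 29.6250
Σ_{t=1}^{6}(y_t−ȳ)(y_{t+2}−ȳ) = -26.7813
γ_2 = -26.7813 / 8 = -3.348

-3.348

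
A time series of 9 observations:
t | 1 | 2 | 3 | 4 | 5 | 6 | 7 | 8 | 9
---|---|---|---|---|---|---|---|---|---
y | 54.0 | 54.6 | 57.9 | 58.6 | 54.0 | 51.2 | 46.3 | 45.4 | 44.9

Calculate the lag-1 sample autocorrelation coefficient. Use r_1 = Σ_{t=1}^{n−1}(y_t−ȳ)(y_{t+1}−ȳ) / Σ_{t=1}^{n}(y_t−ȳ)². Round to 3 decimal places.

Mean ȳ = (54.0 + 54.6 + 57.9 + 58.6 + 54.0 + 51.2 + 46.3 + 45.4 + 44.9)/9 = 51.8778
Numerator Σ_{t=1}^{8}(y_t−ȳ)(y_{t+1}−ȳ) = 160.5940
Denominator Σ(y_t−ȳ)² = 220.0956
r_1 = 160.5940 / 220.0956 = 0.730

0.730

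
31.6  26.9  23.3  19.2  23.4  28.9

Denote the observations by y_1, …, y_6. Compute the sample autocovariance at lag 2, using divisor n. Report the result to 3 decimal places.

-6.437

Mean ȳ = (31.6 + 26.9 + 23.3 + 19.2 + 23.4 + 28.9)/6 = 25.5500
Σ_{t=1}^{4}(y_t−ȳ)(y_{t+2}−ȳ) = -38.6200
γ_2 = -38.6200 / 6 = -6.437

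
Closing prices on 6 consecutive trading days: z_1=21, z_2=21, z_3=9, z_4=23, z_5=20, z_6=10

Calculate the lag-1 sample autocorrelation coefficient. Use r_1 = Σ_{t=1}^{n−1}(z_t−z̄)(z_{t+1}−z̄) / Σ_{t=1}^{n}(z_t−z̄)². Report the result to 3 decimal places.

-0.363

Mean z̄ = (21 + 21 + 9 + 23 + 20 + 10)/6 = 17.3333
Deviations from mean: 3.6667, 3.6667, -8.3333, 5.6667, 2.6667, -7.3333
Numerator Σ_{t=1}^{5}(z_t−z̄)(z_{t+1}−z̄) = -68.7778
Denominator Σ(z_t−z̄)² = 189.3333
r_1 = -68.7778 / 189.3333 = -0.363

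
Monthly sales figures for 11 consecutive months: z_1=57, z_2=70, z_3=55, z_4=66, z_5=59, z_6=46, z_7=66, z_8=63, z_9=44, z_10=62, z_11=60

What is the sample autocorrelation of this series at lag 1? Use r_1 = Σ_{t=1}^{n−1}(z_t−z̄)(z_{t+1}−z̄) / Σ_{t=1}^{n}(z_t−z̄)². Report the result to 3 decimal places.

Mean z̄ = (57 + 70 + 55 + 66 + 59 + 46 + 66 + 63 + 44 + 62 + 60)/11 = 58.9091
Numerator Σ_{t=1}^{10}(z_t−z̄)(z_{t+1}−z̄) = -259.0083
Denominator Σ(z_t−z̄)² = 658.9091
r_1 = -259.0083 / 658.9091 = -0.393

-0.393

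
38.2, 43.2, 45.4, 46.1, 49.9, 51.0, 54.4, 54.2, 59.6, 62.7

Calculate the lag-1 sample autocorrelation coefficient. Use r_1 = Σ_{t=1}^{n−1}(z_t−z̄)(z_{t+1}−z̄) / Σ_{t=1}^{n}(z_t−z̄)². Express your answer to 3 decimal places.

0.612

Mean z̄ = (38.2 + 43.2 + 45.4 + 46.1 + 49.9 + 51.0 + 54.4 + 54.2 + 59.6 + 62.7)/10 = 50.4700
Numerator Σ_{t=1}^{9}(z_t−z̄)(z_{t+1}−z̄) = 312.8631
Denominator Σ(z_t−z̄)² = 511.1010
r_1 = 312.8631 / 511.1010 = 0.612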